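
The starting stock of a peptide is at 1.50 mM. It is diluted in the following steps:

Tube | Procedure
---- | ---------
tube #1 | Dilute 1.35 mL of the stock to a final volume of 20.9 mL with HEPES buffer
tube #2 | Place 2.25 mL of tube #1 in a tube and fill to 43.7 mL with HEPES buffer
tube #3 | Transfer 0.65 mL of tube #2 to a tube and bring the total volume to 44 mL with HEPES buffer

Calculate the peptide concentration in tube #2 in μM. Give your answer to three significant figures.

4.99 μM

Step 1: 1.35 mL brought to 20.9 mL → factor 20.9/1.35 = 15.481
Step 2: 2.25 mL brought to 43.7 mL → factor 43.7/2.25 = 19.422
Dilution factor through tube #2 = 15.481 × 19.422 = 300.68
[tube #2] = 1.50 mM / 300.68 = 0.004989 mM = 4.99 μM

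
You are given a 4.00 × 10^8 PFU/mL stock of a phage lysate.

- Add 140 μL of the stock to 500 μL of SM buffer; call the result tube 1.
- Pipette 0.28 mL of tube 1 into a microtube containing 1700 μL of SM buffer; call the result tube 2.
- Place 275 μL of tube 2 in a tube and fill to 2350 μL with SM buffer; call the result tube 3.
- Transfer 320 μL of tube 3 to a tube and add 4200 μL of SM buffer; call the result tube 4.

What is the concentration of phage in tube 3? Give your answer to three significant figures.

1.45 × 10^6 PFU/mL

Step 1: 140 μL + 500 μL = 640 μL total → factor 640/140 = 4.5714
Step 2: 0.28 mL + 1700 μL = 1.98 mL total → factor 1.98/0.28 = 7.0714
Step 3: 275 μL brought to 2350 μL → factor 2350/275 = 8.5455
Dilution factor through tube 3 = 4.5714 × 7.0714 × 8.5455 = 276.24
[tube 3] = 4.00 × 10^8 PFU/mL / 276.24 = 1.45 × 10^6 PFU/mL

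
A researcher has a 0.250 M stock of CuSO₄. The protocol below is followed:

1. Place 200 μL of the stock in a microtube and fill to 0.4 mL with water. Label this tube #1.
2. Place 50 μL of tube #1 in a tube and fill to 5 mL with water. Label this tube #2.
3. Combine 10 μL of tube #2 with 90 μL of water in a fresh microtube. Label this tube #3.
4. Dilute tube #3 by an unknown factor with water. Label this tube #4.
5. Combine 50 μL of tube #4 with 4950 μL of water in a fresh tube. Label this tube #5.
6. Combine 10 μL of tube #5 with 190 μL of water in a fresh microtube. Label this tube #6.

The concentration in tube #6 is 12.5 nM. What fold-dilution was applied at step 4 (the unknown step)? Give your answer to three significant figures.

5.00-fold

Step 1: 200 μL brought to 0.4 mL → factor 400/200 = 2
Step 2: 50 μL brought to 5 mL → factor 5000/50 = 100
Step 3: 10 μL + 90 μL = 100 μL total → factor 100/10 = 10
Step 4: unknown factor x
Step 5: 50 μL + 4950 μL = 5000 μL total → factor 5000/50 = 100
Step 6: 10 μL + 190 μL = 200 μL total → factor 200/10 = 20
Product of known-step factors = 4 × 10^6
Overall factor = 0.250 M / (12.5 nM) = 2 × 10^7
x = 2 × 10^7 / 4 × 10^6 = 5.00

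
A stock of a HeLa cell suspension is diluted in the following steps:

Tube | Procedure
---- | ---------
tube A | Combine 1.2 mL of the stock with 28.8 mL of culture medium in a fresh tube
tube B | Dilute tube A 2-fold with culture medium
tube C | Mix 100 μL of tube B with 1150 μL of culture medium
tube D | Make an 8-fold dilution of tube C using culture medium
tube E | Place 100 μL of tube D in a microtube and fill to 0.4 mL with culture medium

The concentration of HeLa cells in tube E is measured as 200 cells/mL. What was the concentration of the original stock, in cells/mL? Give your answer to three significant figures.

Step 1: 1.2 mL + 28.8 mL = 30 mL total → factor 30/1.2 = 25
Step 2: 2-fold → factor 2
Step 3: 100 μL + 1150 μL = 1250 μL total → factor 1250/100 = 12.5
Step 4: 8-fold → factor 8
Step 5: 100 μL brought to 0.4 mL → factor 400/100 = 4
Overall dilution factor = 25 × 2 × 12.5 × 8 × 4 = 20000
Stock = 200 cells/mL × 20000 = 4.00 × 10^6 cells/mL

4.00 × 10^6 cells/mL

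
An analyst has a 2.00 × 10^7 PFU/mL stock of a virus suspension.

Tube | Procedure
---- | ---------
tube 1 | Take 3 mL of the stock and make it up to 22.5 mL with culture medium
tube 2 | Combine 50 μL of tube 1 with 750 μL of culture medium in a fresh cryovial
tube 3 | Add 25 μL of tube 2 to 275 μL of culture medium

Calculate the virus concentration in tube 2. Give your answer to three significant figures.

Step 1: 3 mL brought to 22.5 mL → factor 22.5/3 = 7.5
Step 2: 50 μL + 750 μL = 800 μL total → factor 800/50 = 16
Dilution factor through tube 2 = 7.5 × 16 = 120
[tube 2] = 2.00 × 10^7 PFU/mL / 120 = 1.67 × 10^5 PFU/mL

1.67 × 10^5 PFU/mL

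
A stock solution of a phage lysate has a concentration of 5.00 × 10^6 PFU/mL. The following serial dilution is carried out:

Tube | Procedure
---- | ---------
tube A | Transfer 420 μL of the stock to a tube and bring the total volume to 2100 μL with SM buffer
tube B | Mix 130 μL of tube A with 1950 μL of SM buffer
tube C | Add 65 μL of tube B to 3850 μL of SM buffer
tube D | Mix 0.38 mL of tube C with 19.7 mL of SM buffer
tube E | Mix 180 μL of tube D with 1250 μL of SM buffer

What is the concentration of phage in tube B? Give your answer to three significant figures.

6.25 × 10^4 PFU/mL

Step 1: 420 μL brought to 2100 μL → factor 2100/420 = 5
Step 2: 130 μL + 1950 μL = 2080 μL total → factor 2080/130 = 16
Dilution factor through tube B = 5 × 16 = 80
[tube B] = 5.00 × 10^6 PFU/mL / 80 = 6.25 × 10^4 PFU/mL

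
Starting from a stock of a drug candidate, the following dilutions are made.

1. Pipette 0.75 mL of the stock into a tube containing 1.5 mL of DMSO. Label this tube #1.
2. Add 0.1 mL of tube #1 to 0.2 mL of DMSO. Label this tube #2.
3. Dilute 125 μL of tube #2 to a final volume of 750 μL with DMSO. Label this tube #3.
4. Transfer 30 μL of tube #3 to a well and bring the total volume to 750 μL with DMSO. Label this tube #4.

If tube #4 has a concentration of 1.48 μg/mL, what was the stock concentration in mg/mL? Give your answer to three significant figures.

Step 1: 0.75 mL + 1.5 mL = 2.25 mL total → factor 2.25/0.75 = 3
Step 2: 0.1 mL + 0.2 mL = 0.3 mL total → factor 0.3/0.1 = 3
Step 3: 125 μL brought to 750 μL → factor 750/125 = 6
Step 4: 30 μL brought to 750 μL → factor 750/30 = 25
Overall dilution factor = 3 × 3 × 6 × 25 = 1350
Stock = 1.48 μg/mL × 1350 = 1998 μg/mL = 2.00 mg/mL

2.00 mg/mL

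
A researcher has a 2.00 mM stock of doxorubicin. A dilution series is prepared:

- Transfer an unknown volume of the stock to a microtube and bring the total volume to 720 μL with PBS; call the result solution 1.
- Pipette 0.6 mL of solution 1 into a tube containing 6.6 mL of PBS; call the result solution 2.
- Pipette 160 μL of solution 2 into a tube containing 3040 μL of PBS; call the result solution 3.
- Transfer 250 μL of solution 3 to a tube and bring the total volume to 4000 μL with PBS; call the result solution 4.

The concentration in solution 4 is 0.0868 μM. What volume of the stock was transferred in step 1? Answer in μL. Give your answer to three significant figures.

120 μL

Step 1: v brought to 720 μL → factor = 720 μL/v
Step 2: 0.6 mL + 6.6 mL = 7.2 mL total → factor 7.2/0.6 = 12
Step 3: 160 μL + 3040 μL = 3200 μL total → factor 3200/160 = 20
Step 4: 250 μL brought to 4000 μL → factor 4000/250 = 16
Product of known-step factors = 3840
Overall factor = 2.00 mM / (0.0868 μM) = 23041
Step-1 factor = 23041 / 3840 = 6.0004
v = 720 μL / 6.0004 = 120 μL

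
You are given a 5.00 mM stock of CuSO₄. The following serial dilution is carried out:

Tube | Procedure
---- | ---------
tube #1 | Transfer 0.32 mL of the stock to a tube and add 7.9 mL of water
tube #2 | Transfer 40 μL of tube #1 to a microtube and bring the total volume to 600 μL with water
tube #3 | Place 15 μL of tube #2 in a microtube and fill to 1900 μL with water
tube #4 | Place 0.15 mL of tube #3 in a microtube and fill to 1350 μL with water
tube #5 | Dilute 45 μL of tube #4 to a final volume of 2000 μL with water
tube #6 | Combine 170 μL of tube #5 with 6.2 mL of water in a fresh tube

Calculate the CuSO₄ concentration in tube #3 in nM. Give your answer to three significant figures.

Step 1: 0.32 mL + 7.9 mL = 8.22 mL total → factor 8.22/0.32 = 25.688
Step 2: 40 μL brought to 600 μL → factor 600/40 = 15
Step 3: 15 μL brought to 1900 μL → factor 1900/15 = 126.67
Dilution factor through tube #3 = 25.688 × 15 × 126.67 = 48806
[tube #3] = 5.00 mM / 48806 = 0.0001024 mM = 102 nM

102 nM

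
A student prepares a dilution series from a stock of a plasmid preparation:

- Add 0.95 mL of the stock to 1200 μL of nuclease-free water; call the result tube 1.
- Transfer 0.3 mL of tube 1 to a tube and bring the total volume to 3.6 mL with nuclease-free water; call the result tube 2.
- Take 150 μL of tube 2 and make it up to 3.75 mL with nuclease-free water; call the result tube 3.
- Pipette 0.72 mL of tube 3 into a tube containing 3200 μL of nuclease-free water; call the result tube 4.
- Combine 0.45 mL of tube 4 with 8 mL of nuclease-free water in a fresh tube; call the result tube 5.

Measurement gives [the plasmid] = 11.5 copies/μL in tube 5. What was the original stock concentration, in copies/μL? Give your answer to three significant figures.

7.98 × 10^5 copies/μL

Step 1: 0.95 mL + 1200 μL = 2.15 mL total → factor 2.15/0.95 = 2.2632
Step 2: 0.3 mL brought to 3.6 mL → factor 3.6/0.3 = 12
Step 3: 150 μL brought to 3.75 mL → factor 3750/150 = 25
Step 4: 0.72 mL + 3200 μL = 3.92 mL total → factor 3.92/0.72 = 5.4444
Step 5: 0.45 mL + 8 mL = 8.45 mL total → factor 8.45/0.45 = 18.778
Overall dilution factor = 2.2632 × 12 × 25 × 5.4444 × 18.778 = 69412
Stock = 11.5 copies/μL × 69412 = 7.98 × 10^5 copies/μL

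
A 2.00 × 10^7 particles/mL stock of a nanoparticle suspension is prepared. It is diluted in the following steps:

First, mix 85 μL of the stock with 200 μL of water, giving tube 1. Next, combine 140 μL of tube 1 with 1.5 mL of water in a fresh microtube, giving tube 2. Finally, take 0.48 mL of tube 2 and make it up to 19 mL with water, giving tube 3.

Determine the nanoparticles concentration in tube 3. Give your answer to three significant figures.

1.29 × 10^4 particles/mL

Step 1: 85 μL + 200 μL = 285 μL total → factor 285/85 = 3.3529
Step 2: 140 μL + 1.5 mL = 1640 μL total → factor 1640/140 = 11.714
Step 3: 0.48 mL brought to 19 mL → factor 19/0.48 = 39.583
Overall dilution factor = 3.3529 × 11.714 × 39.583 = 1554.7
Final = 2.00 × 10^7 particles/mL / 1554.7 = 1.29 × 10^4 particles/mL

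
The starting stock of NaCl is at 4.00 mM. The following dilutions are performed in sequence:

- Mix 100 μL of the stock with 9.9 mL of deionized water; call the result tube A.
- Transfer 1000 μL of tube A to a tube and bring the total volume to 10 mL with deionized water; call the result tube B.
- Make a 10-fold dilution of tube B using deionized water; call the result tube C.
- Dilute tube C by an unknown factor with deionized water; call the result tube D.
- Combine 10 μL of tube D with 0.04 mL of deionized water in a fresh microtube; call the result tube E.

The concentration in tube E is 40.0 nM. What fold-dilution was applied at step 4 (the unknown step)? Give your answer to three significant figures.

Step 1: 100 μL + 9.9 mL = 10000 μL total → factor 10000/100 = 100
Step 2: 1000 μL brought to 10 mL → factor 10000/1000 = 10
Step 3: 10-fold → factor 10
Step 4: unknown factor x
Step 5: 10 μL + 0.04 mL = 50 μL total → factor 50/10 = 5
Product of known-step factors = 50000
Overall factor = 4.00 mM / (40.0 nM) = 1 × 10^5
x = 1 × 10^5 / 50000 = 2.00

2.00-fold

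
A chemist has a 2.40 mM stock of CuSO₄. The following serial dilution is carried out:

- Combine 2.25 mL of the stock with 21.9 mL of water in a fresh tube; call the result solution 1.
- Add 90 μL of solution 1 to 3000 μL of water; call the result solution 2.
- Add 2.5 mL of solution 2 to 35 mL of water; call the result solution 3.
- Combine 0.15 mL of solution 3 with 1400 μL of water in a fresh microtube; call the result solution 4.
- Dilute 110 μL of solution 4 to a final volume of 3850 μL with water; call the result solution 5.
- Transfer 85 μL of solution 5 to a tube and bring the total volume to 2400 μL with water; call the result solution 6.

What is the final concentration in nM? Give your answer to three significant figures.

Step 1: 2.25 mL + 21.9 mL = 24.15 mL total → factor 24.15/2.25 = 10.733
Step 2: 90 μL + 3000 μL = 3090 μL total → factor 3090/90 = 34.333
Step 3: 2.5 mL + 35 mL = 37.5 mL total → factor 37.5/2.5 = 15
Step 4: 0.15 mL + 1400 μL = 1.55 mL total → factor 1.55/0.15 = 10.333
Step 5: 110 μL brought to 3850 μL → factor 3850/110 = 35
Step 6: 85 μL brought to 2400 μL → factor 2400/85 = 28.235
Overall dilution factor = 10.733 × 34.333 × 15 × 10.333 × 35 × 28.235 = 5.6447 × 10^7
Final = 2.40 mM / 5.6447 × 10^7 = 4.252 × 10^-8 mM = 0.0425 nM

0.0425 nM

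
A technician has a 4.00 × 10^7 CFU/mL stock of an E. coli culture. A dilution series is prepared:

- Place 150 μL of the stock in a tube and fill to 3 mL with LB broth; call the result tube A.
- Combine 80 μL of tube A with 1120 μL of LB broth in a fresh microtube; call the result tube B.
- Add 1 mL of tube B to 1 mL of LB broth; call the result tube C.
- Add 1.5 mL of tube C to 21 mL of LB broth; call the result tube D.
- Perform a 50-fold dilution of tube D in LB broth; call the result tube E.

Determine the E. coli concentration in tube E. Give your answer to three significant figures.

Step 1: 150 μL brought to 3 mL → factor 3000/150 = 20
Step 2: 80 μL + 1120 μL = 1200 μL total → factor 1200/80 = 15
Step 3: 1 mL + 1 mL = 2 mL total → factor 2/1 = 2
Step 4: 1.5 mL + 21 mL = 22.5 mL total → factor 22.5/1.5 = 15
Step 5: 50-fold → factor 50
Overall dilution factor = 20 × 15 × 2 × 15 × 50 = 4.5 × 10^5
Final = 4.00 × 10^7 CFU/mL / 4.5 × 10^5 = 88.9 CFU/mL

88.9 CFU/mL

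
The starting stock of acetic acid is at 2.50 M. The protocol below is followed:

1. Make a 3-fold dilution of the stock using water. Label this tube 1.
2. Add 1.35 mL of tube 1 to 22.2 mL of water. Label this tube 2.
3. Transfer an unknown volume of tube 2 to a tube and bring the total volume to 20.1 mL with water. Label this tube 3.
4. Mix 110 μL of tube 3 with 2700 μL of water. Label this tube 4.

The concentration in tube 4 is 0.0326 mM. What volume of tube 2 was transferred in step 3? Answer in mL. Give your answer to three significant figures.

Step 1: 3-fold → factor 3
Step 2: 1.35 mL + 22.2 mL = 23.55 mL total → factor 23.55/1.35 = 17.444
Step 3: v brought to 20.1 mL → factor = 20.1 mL/v
Step 4: 110 μL + 2700 μL = 2810 μL total → factor 2810/110 = 25.545
Product of known-step factors = 1336.9
Overall factor = 2.50 M / (0.0326 mM) = 76687
Step-3 factor = 76687 / 1336.9 = 57.363
v = 20.1 mL / 57.363 = 0.350 mL

0.350 mL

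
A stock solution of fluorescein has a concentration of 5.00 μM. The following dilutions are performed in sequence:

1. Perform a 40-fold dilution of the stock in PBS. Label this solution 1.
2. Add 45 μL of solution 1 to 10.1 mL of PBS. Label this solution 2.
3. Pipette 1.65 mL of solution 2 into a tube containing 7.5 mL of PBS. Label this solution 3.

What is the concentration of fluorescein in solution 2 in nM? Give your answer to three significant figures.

Step 1: 40-fold → factor 40
Step 2: 45 μL + 10.1 mL = 10145 μL total → factor 10145/45 = 225.44
Dilution factor through solution 2 = 40 × 225.44 = 9017.8
[solution 2] = 5.00 μM / 9017.8 = 0.0005545 μM = 0.554 nM

0.554 nM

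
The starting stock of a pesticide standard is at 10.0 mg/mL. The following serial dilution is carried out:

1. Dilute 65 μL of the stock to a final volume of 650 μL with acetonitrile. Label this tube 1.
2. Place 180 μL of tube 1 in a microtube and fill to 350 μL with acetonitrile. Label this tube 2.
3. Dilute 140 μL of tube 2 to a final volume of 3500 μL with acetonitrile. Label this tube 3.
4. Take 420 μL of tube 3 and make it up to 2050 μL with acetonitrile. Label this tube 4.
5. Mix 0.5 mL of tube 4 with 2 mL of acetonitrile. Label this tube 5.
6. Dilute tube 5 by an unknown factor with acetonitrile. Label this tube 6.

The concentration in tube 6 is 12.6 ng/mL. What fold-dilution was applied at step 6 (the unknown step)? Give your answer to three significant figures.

Step 1: 65 μL brought to 650 μL → factor 650/65 = 10
Step 2: 180 μL brought to 350 μL → factor 350/180 = 1.9444
Step 3: 140 μL brought to 3500 μL → factor 3500/140 = 25
Step 4: 420 μL brought to 2050 μL → factor 2050/420 = 4.881
Step 5: 0.5 mL + 2 mL = 2.5 mL total → factor 2.5/0.5 = 5
Step 6: unknown factor x
Product of known-step factors = 11863
Overall factor = 10.0 mg/mL / (12.6 ng/mL) = 7.9365 × 10^5
x = 7.9365 × 10^5 / 11863 = 66.9

66.9-fold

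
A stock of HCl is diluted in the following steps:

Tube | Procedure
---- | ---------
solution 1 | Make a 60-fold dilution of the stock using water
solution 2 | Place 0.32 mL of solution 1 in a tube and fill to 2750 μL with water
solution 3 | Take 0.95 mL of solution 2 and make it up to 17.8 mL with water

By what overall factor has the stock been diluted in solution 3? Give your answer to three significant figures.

9.66 × 10^3

Step 1: 60-fold → factor 60
Step 2: 0.32 mL brought to 2750 μL → factor 2.75/0.32 = 8.5938
Step 3: 0.95 mL brought to 17.8 mL → factor 17.8/0.95 = 18.737
Overall dilution factor = 60 × 8.5938 × 18.737 = 9661.2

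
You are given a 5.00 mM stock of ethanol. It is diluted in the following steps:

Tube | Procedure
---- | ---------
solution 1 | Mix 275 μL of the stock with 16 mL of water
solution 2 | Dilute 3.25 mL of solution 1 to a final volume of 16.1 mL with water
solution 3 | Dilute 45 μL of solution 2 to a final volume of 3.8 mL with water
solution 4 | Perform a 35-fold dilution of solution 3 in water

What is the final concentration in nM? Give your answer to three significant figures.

Step 1: 275 μL + 16 mL = 16275 μL total → factor 16275/275 = 59.182
Step 2: 3.25 mL brought to 16.1 mL → factor 16.1/3.25 = 4.9538
Step 3: 45 μL brought to 3.8 mL → factor 3800/45 = 84.444
Step 4: 35-fold → factor 35
Overall dilution factor = 59.182 × 4.9538 × 84.444 × 35 = 8.665 × 10^5
Final = 5.00 mM / 8.665 × 10^5 = 5.770 × 10^-6 mM = 5.77 nM

5.77 nM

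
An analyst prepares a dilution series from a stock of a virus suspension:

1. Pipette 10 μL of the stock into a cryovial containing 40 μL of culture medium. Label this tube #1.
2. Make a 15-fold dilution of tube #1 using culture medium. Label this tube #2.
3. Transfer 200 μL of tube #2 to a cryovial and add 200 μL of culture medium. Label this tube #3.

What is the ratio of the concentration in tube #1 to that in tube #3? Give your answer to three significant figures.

Step 1: 10 μL + 40 μL = 50 μL total → factor 50/10 = 5
Step 2: 15-fold → factor 15
Step 3: 200 μL + 200 μL = 400 μL total → factor 400/200 = 2
Dilution factor to tube #1 = 5; to tube #3 = 150
[tube #1]/[tube #3] = (factor to tube #3)/(factor to tube #1) = 150/5 = 30.0

30.0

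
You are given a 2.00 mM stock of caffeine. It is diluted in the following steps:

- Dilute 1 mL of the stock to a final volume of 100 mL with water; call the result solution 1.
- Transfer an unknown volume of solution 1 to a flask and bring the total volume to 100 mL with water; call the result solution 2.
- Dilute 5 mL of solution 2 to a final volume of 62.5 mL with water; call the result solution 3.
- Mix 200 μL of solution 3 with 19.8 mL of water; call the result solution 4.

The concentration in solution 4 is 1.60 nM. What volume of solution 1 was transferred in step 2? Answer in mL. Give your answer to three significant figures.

Step 1: 1 mL brought to 100 mL → factor 100/1 = 100
Step 2: v brought to 100 mL → factor = 100 mL/v
Step 3: 5 mL brought to 62.5 mL → factor 62.5/5 = 12.5
Step 4: 200 μL + 19.8 mL = 20000 μL total → factor 20000/200 = 100
Product of known-step factors = 1.25 × 10^5
Overall factor = 2.00 mM / (1.60 nM) = 1.25 × 10^6
Step-2 factor = 1.25 × 10^6 / 1.25 × 10^5 = 10
v = 100 mL / 10 = 10.0 mL

10.0 mL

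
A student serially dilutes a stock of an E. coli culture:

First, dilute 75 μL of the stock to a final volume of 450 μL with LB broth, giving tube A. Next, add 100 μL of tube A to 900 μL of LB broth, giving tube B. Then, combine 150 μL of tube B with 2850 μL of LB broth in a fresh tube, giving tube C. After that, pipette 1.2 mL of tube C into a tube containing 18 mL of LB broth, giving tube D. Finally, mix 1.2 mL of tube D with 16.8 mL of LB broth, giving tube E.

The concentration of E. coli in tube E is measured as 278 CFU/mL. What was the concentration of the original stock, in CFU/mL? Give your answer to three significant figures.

Step 1: 75 μL brought to 450 μL → factor 450/75 = 6
Step 2: 100 μL + 900 μL = 1000 μL total → factor 1000/100 = 10
Step 3: 150 μL + 2850 μL = 3000 μL total → factor 3000/150 = 20
Step 4: 1.2 mL + 18 mL = 19.2 mL total → factor 19.2/1.2 = 16
Step 5: 1.2 mL + 16.8 mL = 18 mL total → factor 18/1.2 = 15
Overall dilution factor = 6 × 10 × 20 × 16 × 15 = 2.88 × 10^5
Stock = 278 CFU/mL × 2.88 × 10^5 = 8.01 × 10^7 CFU/mL

8.01 × 10^7 CFU/mL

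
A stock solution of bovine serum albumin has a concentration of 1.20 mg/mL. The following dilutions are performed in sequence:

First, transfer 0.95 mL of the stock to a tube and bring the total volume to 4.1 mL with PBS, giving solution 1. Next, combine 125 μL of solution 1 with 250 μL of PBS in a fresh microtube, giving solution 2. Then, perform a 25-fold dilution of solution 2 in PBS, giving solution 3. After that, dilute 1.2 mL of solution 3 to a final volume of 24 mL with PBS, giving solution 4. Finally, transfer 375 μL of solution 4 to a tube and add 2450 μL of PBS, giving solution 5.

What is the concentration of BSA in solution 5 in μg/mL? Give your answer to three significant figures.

0.0246 μg/mL

Step 1: 0.95 mL brought to 4.1 mL → factor 4.1/0.95 = 4.3158
Step 2: 125 μL + 250 μL = 375 μL total → factor 375/125 = 3
Step 3: 25-fold → factor 25
Step 4: 1.2 mL brought to 24 mL → factor 24/1.2 = 20
Step 5: 375 μL + 2450 μL = 2825 μL total → factor 2825/375 = 7.5333
Overall dilution factor = 4.3158 × 3 × 25 × 20 × 7.5333 = 48768
Final = 1.20 mg/mL / 48768 = 2.461 × 10^-5 mg/mL = 0.0246 μg/mL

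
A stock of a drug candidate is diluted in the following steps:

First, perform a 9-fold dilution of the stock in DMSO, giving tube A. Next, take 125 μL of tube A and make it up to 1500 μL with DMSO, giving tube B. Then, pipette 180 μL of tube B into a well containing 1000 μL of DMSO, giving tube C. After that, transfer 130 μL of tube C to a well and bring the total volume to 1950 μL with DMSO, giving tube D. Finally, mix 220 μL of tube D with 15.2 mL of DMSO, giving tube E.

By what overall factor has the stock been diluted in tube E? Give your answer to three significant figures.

Step 1: 9-fold → factor 9
Step 2: 125 μL brought to 1500 μL → factor 1500/125 = 12
Step 3: 180 μL + 1000 μL = 1180 μL total → factor 1180/180 = 6.5556
Step 4: 130 μL brought to 1950 μL → factor 1950/130 = 15
Step 5: 220 μL + 15.2 mL = 15420 μL total → factor 15420/220 = 70.091
Overall dilution factor = 9 × 12 × 6.5556 × 15 × 70.091 = 7.4437 × 10^5

7.44 × 10^5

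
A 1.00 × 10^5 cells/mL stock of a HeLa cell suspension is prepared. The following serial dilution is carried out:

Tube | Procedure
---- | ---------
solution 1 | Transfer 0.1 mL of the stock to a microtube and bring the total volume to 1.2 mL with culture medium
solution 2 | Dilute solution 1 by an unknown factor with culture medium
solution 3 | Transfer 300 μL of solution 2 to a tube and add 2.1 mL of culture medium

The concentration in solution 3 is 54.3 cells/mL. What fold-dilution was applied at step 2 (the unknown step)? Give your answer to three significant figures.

19.2-fold

Step 1: 0.1 mL brought to 1.2 mL → factor 1.2/0.1 = 12
Step 2: unknown factor x
Step 3: 300 μL + 2.1 mL = 2400 μL total → factor 2400/300 = 8
Product of known-step factors = 96
Overall factor = 1.00 × 10^5 cells/mL / (54.3 cells/mL) = 1841.6
x = 1841.6 / 96 = 19.2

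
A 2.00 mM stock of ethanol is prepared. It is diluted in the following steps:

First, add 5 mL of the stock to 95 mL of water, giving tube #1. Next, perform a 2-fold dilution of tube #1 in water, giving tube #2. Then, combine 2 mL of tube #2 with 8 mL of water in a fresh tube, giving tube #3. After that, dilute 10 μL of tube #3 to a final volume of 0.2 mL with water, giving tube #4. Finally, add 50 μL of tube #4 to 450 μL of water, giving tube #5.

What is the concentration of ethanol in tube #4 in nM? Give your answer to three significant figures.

Step 1: 5 mL + 95 mL = 100 mL total → factor 100/5 = 20
Step 2: 2-fold → factor 2
Step 3: 2 mL + 8 mL = 10 mL total → factor 10/2 = 5
Step 4: 10 μL brought to 0.2 mL → factor 200/10 = 20
Dilution factor through tube #4 = 20 × 2 × 5 × 20 = 4000
[tube #4] = 2.00 mM / 4000 = 0.0005000 mM = 500 nM

500 nM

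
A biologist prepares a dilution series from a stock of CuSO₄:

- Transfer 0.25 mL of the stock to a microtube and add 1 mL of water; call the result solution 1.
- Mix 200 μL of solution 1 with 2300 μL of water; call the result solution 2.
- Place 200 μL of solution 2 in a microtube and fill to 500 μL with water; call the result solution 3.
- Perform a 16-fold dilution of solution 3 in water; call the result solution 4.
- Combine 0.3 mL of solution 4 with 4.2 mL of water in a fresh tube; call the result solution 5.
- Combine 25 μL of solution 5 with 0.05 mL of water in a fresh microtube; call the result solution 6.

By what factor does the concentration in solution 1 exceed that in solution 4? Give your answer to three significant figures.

500

Step 1: 0.25 mL + 1 mL = 1.25 mL total → factor 1.25/0.25 = 5
Step 2: 200 μL + 2300 μL = 2500 μL total → factor 2500/200 = 12.5
Step 3: 200 μL brought to 500 μL → factor 500/200 = 2.5
Step 4: 16-fold → factor 16
Dilution factor to solution 1 = 5; to solution 4 = 2500
[solution 1]/[solution 4] = (factor to solution 4)/(factor to solution 1) = 2500/5 = 500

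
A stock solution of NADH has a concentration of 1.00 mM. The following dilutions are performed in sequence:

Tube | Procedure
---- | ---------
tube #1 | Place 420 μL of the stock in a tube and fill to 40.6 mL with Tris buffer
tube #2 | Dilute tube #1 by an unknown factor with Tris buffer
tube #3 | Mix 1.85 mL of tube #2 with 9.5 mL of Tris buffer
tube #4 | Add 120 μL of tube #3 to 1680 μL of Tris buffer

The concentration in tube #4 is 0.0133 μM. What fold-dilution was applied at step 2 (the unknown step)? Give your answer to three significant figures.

Step 1: 420 μL brought to 40.6 mL → factor 40600/420 = 96.667
Step 2: unknown factor x
Step 3: 1.85 mL + 9.5 mL = 11.35 mL total → factor 11.35/1.85 = 6.1351
Step 4: 120 μL + 1680 μL = 1800 μL total → factor 1800/120 = 15
Product of known-step factors = 8895.9
Overall factor = 1.00 mM / (0.0133 μM) = 75188
x = 75188 / 8895.9 = 8.45

8.45-fold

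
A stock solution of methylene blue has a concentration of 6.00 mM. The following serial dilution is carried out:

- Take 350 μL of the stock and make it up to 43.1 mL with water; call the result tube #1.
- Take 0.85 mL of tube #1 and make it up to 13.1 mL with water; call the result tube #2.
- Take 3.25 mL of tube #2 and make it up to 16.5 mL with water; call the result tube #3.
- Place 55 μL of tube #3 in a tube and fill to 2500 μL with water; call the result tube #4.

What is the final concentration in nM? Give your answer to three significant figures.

13.7 nM

Step 1: 350 μL brought to 43.1 mL → factor 43100/350 = 123.14
Step 2: 0.85 mL brought to 13.1 mL → factor 13.1/0.85 = 15.412
Step 3: 3.25 mL brought to 16.5 mL → factor 16.5/3.25 = 5.0769
Step 4: 55 μL brought to 2500 μL → factor 2500/55 = 45.455
Overall dilution factor = 123.14 × 15.412 × 5.0769 × 45.455 = 4.3797 × 10^5
Final = 6.00 mM / 4.3797 × 10^5 = 1.370 × 10^-5 mM = 13.7 nM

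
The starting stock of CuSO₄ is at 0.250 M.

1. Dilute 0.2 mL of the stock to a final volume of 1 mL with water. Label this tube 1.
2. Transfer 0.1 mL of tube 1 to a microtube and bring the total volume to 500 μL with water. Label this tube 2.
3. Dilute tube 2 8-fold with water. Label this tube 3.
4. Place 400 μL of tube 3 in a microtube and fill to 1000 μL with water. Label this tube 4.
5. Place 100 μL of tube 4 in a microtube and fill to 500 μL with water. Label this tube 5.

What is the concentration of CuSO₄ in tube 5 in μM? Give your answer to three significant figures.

Step 1: 0.2 mL brought to 1 mL → factor 1/0.2 = 5
Step 2: 0.1 mL brought to 500 μL → factor 0.5/0.1 = 5
Step 3: 8-fold → factor 8
Step 4: 400 μL brought to 1000 μL → factor 1000/400 = 2.5
Step 5: 100 μL brought to 500 μL → factor 500/100 = 5
Overall dilution factor = 5 × 5 × 8 × 2.5 × 5 = 2500
Final = 0.250 M / 2500 = 0.0001000 M = 100 μM

100 μM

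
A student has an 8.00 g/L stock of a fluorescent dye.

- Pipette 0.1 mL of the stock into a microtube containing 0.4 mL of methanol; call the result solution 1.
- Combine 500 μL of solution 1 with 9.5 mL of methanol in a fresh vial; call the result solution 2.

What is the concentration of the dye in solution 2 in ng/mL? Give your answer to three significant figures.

8.00 × 10^4 ng/mL

Step 1: 0.1 mL + 0.4 mL = 0.5 mL total → factor 0.5/0.1 = 5
Step 2: 500 μL + 9.5 mL = 10000 μL total → factor 10000/500 = 20
Overall dilution factor = 5 × 20 = 100
Final = 8.00 g/L / 100 = 0.08000 g/L = 8.00 × 10^4 ng/mL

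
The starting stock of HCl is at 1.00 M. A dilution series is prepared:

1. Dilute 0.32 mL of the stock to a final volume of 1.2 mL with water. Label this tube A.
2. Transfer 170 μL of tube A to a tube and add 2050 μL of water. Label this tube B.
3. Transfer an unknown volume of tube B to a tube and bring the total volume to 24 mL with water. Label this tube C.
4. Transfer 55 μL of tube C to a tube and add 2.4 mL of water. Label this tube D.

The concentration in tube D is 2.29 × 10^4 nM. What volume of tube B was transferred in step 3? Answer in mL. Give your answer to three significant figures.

Step 1: 0.32 mL brought to 1.2 mL → factor 1.2/0.32 = 3.75
Step 2: 170 μL + 2050 μL = 2220 μL total → factor 2220/170 = 13.059
Step 3: v brought to 24 mL → factor = 24 mL/v
Step 4: 55 μL + 2.4 mL = 2455 μL total → factor 2455/55 = 44.636
Product of known-step factors = 2185.9
Overall factor = 1.00 M / (2.29 × 10^4 nM) = 43668
Step-3 factor = 43668 / 2185.9 = 19.977
v = 24 mL / 19.977 = 1.20 mL

1.20 mL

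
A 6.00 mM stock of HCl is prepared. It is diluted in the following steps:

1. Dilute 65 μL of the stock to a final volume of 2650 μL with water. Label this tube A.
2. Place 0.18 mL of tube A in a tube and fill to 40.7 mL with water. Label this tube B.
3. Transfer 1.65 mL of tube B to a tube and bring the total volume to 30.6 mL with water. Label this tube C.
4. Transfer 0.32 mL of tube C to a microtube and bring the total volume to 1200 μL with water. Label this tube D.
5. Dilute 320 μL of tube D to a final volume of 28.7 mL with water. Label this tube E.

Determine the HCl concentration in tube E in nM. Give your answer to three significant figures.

0.104 nM

Step 1: 65 μL brought to 2650 μL → factor 2650/65 = 40.769
Step 2: 0.18 mL brought to 40.7 mL → factor 40.7/0.18 = 226.11
Step 3: 1.65 mL brought to 30.6 mL → factor 30.6/1.65 = 18.545
Step 4: 0.32 mL brought to 1200 μL → factor 1.2/0.32 = 3.75
Step 5: 320 μL brought to 28.7 mL → factor 28700/320 = 89.688
Overall dilution factor = 40.769 × 226.11 × 18.545 × 3.75 × 89.688 = 5.7498 × 10^7
Final = 6.00 mM / 5.7498 × 10^7 = 1.044 × 10^-7 mM = 0.104 nM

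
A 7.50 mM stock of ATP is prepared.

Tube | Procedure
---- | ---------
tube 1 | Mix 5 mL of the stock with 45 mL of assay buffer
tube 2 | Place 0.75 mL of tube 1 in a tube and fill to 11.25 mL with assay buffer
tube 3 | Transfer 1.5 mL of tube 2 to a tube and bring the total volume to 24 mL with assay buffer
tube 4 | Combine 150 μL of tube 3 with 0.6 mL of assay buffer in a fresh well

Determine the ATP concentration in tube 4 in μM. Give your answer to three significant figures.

0.625 μM

Step 1: 5 mL + 45 mL = 50 mL total → factor 50/5 = 10
Step 2: 0.75 mL brought to 11.25 mL → factor 11.25/0.75 = 15
Step 3: 1.5 mL brought to 24 mL → factor 24/1.5 = 16
Step 4: 150 μL + 0.6 mL = 750 μL total → factor 750/150 = 5
Overall dilution factor = 10 × 15 × 16 × 5 = 12000
Final = 7.50 mM / 12000 = 0.0006250 mM = 0.625 μM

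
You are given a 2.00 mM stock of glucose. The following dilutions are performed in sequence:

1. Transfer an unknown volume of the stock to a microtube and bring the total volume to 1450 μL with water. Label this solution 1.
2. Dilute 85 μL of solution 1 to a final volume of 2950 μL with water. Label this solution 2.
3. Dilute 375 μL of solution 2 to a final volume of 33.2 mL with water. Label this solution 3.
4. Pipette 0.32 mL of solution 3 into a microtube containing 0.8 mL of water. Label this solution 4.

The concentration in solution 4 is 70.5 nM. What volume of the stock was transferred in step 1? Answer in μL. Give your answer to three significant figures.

550 μL

Step 1: v brought to 1450 μL → factor = 1450 μL/v
Step 2: 85 μL brought to 2950 μL → factor 2950/85 = 34.706
Step 3: 375 μL brought to 33.2 mL → factor 33200/375 = 88.533
Step 4: 0.32 mL + 0.8 mL = 1.12 mL total → factor 1.12/0.32 = 3.5
Product of known-step factors = 10754
Overall factor = 2.00 mM / (70.5 nM) = 28369
Step-1 factor = 28369 / 10754 = 2.6379
v = 1450 μL / 2.6379 = 550 μL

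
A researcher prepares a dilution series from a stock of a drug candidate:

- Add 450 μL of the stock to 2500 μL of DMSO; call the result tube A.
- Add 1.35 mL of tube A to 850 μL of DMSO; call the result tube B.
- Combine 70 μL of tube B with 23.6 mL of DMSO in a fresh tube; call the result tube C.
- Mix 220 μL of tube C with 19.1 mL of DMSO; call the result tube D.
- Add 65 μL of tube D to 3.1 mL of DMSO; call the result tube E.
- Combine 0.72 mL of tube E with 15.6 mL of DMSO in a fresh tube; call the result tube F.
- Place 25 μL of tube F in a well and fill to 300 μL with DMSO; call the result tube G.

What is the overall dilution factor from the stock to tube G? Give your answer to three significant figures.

4.20 × 10^9

Step 1: 450 μL + 2500 μL = 2950 μL total → factor 2950/450 = 6.5556
Step 2: 1.35 mL + 850 μL = 2.2 mL total → factor 2.2/1.35 = 1.6296
Step 3: 70 μL + 23.6 mL = 23670 μL total → factor 23670/70 = 338.14
Step 4: 220 μL + 19.1 mL = 19320 μL total → factor 19320/220 = 87.818
Step 5: 65 μL + 3.1 mL = 3165 μL total → factor 3165/65 = 48.692
Step 6: 0.72 mL + 15.6 mL = 16.32 mL total → factor 16.32/0.72 = 22.667
Step 7: 25 μL brought to 300 μL → factor 300/25 = 12
Overall dilution factor = 6.5556 × 1.6296 × 338.14 × 87.818 × 48.692 × 22.667 × 12 = 4.2016 × 10^9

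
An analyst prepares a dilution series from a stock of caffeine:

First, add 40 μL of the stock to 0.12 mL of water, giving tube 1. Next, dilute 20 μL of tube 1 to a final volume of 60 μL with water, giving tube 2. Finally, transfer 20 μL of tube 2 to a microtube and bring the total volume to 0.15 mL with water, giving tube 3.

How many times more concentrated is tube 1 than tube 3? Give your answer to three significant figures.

Step 1: 40 μL + 0.12 mL = 160 μL total → factor 160/40 = 4
Step 2: 20 μL brought to 60 μL → factor 60/20 = 3
Step 3: 20 μL brought to 0.15 mL → factor 150/20 = 7.5
Dilution factor to tube 1 = 4; to tube 3 = 90
[tube 1]/[tube 3] = (factor to tube 3)/(factor to tube 1) = 90/4 = 22.5

22.5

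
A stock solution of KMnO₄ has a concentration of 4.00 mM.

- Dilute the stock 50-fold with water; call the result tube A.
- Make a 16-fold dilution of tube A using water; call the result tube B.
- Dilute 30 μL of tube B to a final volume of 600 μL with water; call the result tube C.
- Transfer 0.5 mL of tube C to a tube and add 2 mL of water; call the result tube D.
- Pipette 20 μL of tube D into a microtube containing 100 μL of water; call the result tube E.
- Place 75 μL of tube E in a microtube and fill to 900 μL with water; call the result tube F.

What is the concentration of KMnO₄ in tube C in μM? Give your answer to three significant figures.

0.250 μM

Step 1: 50-fold → factor 50
Step 2: 16-fold → factor 16
Step 3: 30 μL brought to 600 μL → factor 600/30 = 20
Dilution factor through tube C = 50 × 16 × 20 = 16000
[tube C] = 4.00 mM / 16000 = 0.0002500 mM = 0.250 μM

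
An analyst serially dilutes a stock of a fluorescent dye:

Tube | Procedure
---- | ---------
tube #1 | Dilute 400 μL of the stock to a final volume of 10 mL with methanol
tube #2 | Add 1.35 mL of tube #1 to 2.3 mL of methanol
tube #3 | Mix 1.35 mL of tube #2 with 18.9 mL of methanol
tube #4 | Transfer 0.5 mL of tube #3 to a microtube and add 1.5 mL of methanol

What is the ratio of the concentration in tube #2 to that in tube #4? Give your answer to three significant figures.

60.0

Step 1: 400 μL brought to 10 mL → factor 10000/400 = 25
Step 2: 1.35 mL + 2.3 mL = 3.65 mL total → factor 3.65/1.35 = 2.7037
Step 3: 1.35 mL + 18.9 mL = 20.25 mL total → factor 20.25/1.35 = 15
Step 4: 0.5 mL + 1.5 mL = 2 mL total → factor 2/0.5 = 4
Dilution factor to tube #2 = 67.593; to tube #4 = 4055.6
[tube #2]/[tube #4] = (factor to tube #4)/(factor to tube #2) = 4055.6/67.593 = 60.0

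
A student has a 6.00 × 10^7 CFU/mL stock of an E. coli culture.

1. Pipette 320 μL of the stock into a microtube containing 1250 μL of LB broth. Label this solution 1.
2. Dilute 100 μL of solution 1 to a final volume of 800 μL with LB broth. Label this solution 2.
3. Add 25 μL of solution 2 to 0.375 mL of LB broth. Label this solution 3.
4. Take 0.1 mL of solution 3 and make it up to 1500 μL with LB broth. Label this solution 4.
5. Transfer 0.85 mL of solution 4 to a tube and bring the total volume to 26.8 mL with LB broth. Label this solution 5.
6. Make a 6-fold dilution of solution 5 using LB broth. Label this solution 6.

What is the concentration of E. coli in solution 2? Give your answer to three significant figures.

1.53 × 10^6 CFU/mL

Step 1: 320 μL + 1250 μL = 1570 μL total → factor 1570/320 = 4.9062
Step 2: 100 μL brought to 800 μL → factor 800/100 = 8
Dilution factor through solution 2 = 4.9062 × 8 = 39.25
[solution 2] = 6.00 × 10^7 CFU/mL / 39.25 = 1.53 × 10^6 CFU/mL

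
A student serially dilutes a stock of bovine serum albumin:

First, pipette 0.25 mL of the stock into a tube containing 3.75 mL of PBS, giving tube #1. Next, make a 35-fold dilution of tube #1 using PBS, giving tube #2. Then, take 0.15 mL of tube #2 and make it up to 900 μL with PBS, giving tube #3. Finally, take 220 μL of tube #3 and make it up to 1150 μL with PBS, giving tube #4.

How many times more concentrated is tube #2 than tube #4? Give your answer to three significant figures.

31.4

Step 1: 0.25 mL + 3.75 mL = 4 mL total → factor 4/0.25 = 16
Step 2: 35-fold → factor 35
Step 3: 0.15 mL brought to 900 μL → factor 0.9/0.15 = 6
Step 4: 220 μL brought to 1150 μL → factor 1150/220 = 5.2273
Dilution factor to tube #2 = 560; to tube #4 = 17564
[tube #2]/[tube #4] = (factor to tube #4)/(factor to tube #2) = 17564/560 = 31.4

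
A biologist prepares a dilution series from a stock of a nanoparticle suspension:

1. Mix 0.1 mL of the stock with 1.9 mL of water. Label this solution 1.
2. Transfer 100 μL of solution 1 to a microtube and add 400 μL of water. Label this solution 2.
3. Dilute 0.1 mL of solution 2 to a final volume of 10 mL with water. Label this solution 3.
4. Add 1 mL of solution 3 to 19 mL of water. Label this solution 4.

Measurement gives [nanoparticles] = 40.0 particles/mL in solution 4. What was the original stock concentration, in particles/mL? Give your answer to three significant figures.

Step 1: 0.1 mL + 1.9 mL = 2 mL total → factor 2/0.1 = 20
Step 2: 100 μL + 400 μL = 500 μL total → factor 500/100 = 5
Step 3: 0.1 mL brought to 10 mL → factor 10/0.1 = 100
Step 4: 1 mL + 19 mL = 20 mL total → factor 20/1 = 20
Overall dilution factor = 20 × 5 × 100 × 20 = 2 × 10^5
Stock = 40.0 particles/mL × 2 × 10^5 = 8.00 × 10^6 particles/mL

8.00 × 10^6 particles/mL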